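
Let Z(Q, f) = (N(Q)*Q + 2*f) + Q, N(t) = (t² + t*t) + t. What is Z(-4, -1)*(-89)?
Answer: 10502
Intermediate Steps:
N(t) = t + 2*t² (N(t) = (t² + t²) + t = 2*t² + t = t + 2*t²)
Z(Q, f) = Q + 2*f + Q²*(1 + 2*Q) (Z(Q, f) = ((Q*(1 + 2*Q))*Q + 2*f) + Q = (Q²*(1 + 2*Q) + 2*f) + Q = (2*f + Q²*(1 + 2*Q)) + Q = Q + 2*f + Q²*(1 + 2*Q))
Z(-4, -1)*(-89) = (-4 + 2*(-1) + (-4)²*(1 + 2*(-4)))*(-89) = (-4 - 2 + 16*(1 - 8))*(-89) = (-4 - 2 + 16*(-7))*(-89) = (-4 - 2 - 112)*(-89) = -118*(-89) = 10502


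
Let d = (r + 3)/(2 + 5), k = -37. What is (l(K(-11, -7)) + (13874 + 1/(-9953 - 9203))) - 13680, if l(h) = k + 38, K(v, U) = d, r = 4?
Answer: 3735419/19156 ≈ 195.00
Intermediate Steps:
d = 1 (d = (4 + 3)/(2 + 5) = 7/7 = 7*(⅐) = 1)
K(v, U) = 1
l(h) = 1 (l(h) = -37 + 38 = 1)
(l(K(-11, -7)) + (13874 + 1/(-9953 - 9203))) - 13680 = (1 + (13874 + 1/(-9953 - 9203))) - 13680 = (1 + (13874 + 1/(-19156))) - 13680 = (1 + (13874 - 1/19156)) - 13680 = (1 + 265770343/19156) - 13680 = 265789499/19156 - 13680 = 3735419/19156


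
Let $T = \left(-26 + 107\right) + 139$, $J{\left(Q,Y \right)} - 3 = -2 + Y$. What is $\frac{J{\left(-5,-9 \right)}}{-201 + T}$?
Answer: $- \frac{8}{19} \approx -0.42105$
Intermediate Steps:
$J{\left(Q,Y \right)} = 1 + Y$ ($J{\left(Q,Y \right)} = 3 + \left(-2 + Y\right) = 1 + Y$)
$T = 220$ ($T = 81 + 139 = 220$)
$\frac{J{\left(-5,-9 \right)}}{-201 + T} = \frac{1 - 9}{-201 + 220} = \frac{1}{19} \left(-8\right) = - \frac{8}{19}$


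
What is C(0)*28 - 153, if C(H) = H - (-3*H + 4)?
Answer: -265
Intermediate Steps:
C(H) = -4 + 4*H (C(H) = H - (4 - 3*H) = H + (-4 + 3*H) = -4 + 4*H)
C(0)*28 - 153 = (-4 + 4*0)*28 - 153 = (-4 + 0)*28 - 153 = -4*28 - 153 = -112 - 153 = -265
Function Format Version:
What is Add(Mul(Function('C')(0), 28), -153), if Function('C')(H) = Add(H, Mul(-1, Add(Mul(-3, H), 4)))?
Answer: -265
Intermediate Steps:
Function('C')(H) = Add(-4, Mul(4, H)) (Function('C')(H) = Add(H, Mul(-1, Add(4, Mul(-3, H)))) = Add(H, Add(-4, Mul(3, H))) = Add(-4, Mul(4, H)))
Add(Mul(Function('C')(0), 28), -153) = Add(Mul(Add(-4, Mul(4, 0)), 28), -153) = Add(Mul(Add(-4, 0), 28), -153) = Add(Mul(-4, 28), -153) = Add(-112, -153) = -265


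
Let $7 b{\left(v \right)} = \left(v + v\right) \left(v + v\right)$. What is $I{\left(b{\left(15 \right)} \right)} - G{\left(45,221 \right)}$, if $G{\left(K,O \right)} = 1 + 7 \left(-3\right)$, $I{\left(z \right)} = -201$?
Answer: $-181$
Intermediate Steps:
$b{\left(v \right)} = \frac{4 v^{2}}{7}$ ($b{\left(v \right)} = \frac{\left(v + v\right) \left(v + v\right)}{7} = \frac{2 v 2 v}{7} = \frac{4 v^{2}}{7}$)
$G{\left(K,O \right)} = -20$ ($G{\left(K,O \right)} = 1 - 21 = -20$)
$I{\left(b{\left(15 \right)} \right)} - G{\left(45,221 \right)} = -201 - -20 = -201 + 20 = -181$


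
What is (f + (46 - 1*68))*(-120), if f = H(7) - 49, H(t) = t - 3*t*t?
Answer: 25320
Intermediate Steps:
H(t) = t - 3*t²
f = -189 (f = 7*(1 - 3*7) - 49 = 7*(1 - 21) - 49 = 7*(-20) - 49 = -140 - 49 = -189)
(f + (46 - 1*68))*(-120) = (-189 + (46 - 1*68))*(-120) = (-189 + (46 - 68))*(-120) = (-189 - 22)*(-120) = -211*(-120) = 25320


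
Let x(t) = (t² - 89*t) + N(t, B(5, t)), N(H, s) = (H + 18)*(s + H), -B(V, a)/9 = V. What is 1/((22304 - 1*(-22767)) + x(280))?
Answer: 1/168581 ≈ 5.9319e-6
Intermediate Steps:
B(V, a) = -9*V
N(H, s) = (18 + H)*(H + s)
x(t) = -810 - 116*t + 2*t² (x(t) = (t² - 89*t) + (t² + 18*t + 18*(-9*5) + t*(-9*5)) = (t² - 89*t) + (t² + 18*t + 18*(-45) + t*(-45)) = (t² - 89*t) + (t² + 18*t - 810 - 45*t) = (t² - 89*t) + (-810 + t² - 27*t) = -810 - 116*t + 2*t²)
1/((22304 - 1*(-22767)) + x(280)) = 1/((22304 - 1*(-22767)) + (-810 - 116*280 + 2*280²)) = 1/((22304 + 22767) + (-810 - 32480 + 2*78400)) = 1/(45071 + (-810 - 32480 + 156800)) = 1/(45071 + 123510) = 1/168581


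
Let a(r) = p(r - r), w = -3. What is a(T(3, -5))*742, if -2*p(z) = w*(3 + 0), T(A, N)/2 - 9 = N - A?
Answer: 3339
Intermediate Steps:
T(A, N) = 18 - 2*A + 2*N (T(A, N) = 18 + 2*(N - A) = 18 + (-2*A + 2*N) = 18 - 2*A + 2*N)
p(z) = 9/2 (p(z) = -(-3)*(3 + 0)/2 = -(-3)*3/2 = -½*(-9) = 9/2)
a(r) = 9/2
a(T(3, -5))*742 = (9/2)*742 = 3339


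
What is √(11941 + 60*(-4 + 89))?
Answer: √17041 ≈ 130.54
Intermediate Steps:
√(11941 + 60*(-4 + 89)) = √(11941 + 60*85) = √(11941 + 5100) = √17041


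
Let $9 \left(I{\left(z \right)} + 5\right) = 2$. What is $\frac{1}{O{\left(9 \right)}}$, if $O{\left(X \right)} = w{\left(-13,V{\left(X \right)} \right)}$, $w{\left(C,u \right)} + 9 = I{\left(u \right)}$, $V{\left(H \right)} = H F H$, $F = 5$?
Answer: $- \frac{9}{124} \approx -0.072581$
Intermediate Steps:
$I{\left(z \right)} = - \frac{43}{9}$ ($I{\left(z \right)} = -5 + \frac{1}{9} \cdot 2 = -5 + \frac{2}{9} = - \frac{43}{9}$)
$V{\left(H \right)} = 5 H^{2}$ ($V{\left(H \right)} = H 5 H = 5 H H = 5 H^{2}$)
$w{\left(C,u \right)} = - \frac{124}{9}$ ($w{\left(C,u \right)} = -9 - \frac{43}{9} = - \frac{124}{9}$)
$O{\left(X \right)} = - \frac{124}{9}$
$\frac{1}{O{\left(9 \right)}} = \frac{1}{- \frac{124}{9}} = - \frac{9}{124}$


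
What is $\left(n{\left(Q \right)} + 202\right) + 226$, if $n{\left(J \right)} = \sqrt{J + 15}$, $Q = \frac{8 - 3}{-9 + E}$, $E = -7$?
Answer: $428 + \frac{\sqrt{235}}{4} \approx 431.83$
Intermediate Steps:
$Q = - \frac{5}{16}$ ($Q = \frac{8 - 3}{-9 - 7} = \frac{5}{-16} = 5 \left(- \frac{1}{16}\right) = - \frac{5}{16} \approx -0.3125$)
$n{\left(J \right)} = \sqrt{15 + J}$
$\left(n{\left(Q \right)} + 202\right) + 226 = \left(\sqrt{15 - \frac{5}{16}} + 202\right) + 226 = \left(\sqrt{\frac{235}{16}} + 202\right) + 226 = \left(\frac{\sqrt{235}}{4} + 202\right) + 226 = \left(202 + \frac{\sqrt{235}}{4}\right) + 226 = 428 + \frac{\sqrt{235}}{4}$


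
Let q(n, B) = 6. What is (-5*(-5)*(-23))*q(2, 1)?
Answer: -3450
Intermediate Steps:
(-5*(-5)*(-23))*q(2, 1) = (-5*(-5)*(-23))*6 = (25*(-23))*6 = -575*6 = -3450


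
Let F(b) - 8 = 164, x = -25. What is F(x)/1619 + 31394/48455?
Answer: 5378286/7131695 ≈ 0.75414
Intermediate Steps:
F(b) = 172 (F(b) = 8 + 164 = 172)
F(x)/1619 + 31394/48455 = 172/1619 + 31394/48455 = 172*(1/1619) + 31394*(1/48455) = 172/1619 + 2854/4405 = 5378286/7131695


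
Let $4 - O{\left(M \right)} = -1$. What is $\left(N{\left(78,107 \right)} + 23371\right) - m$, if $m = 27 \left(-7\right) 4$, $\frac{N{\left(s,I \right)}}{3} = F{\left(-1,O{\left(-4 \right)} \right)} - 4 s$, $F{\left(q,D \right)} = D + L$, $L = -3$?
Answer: $23197$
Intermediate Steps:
$O{\left(M \right)} = 5$ ($O{\left(M \right)} = 4 - -1 = 4 + 1 = 5$)
$F{\left(q,D \right)} = -3 + D$ ($F{\left(q,D \right)} = D - 3 = -3 + D$)
$N{\left(s,I \right)} = 6 - 12 s$ ($N{\left(s,I \right)} = 3 \left(\left(-3 + 5\right) - 4 s\right) = 3 \left(2 - 4 s\right) = 6 - 12 s$)
$m = -756$ ($m = \left(-189\right) 4 = -756$)
$\left(N{\left(78,107 \right)} + 23371\right) - m = \left(\left(6 - 936\right) + 23371\right) - -756 = \left(\left(6 - 936\right) + 23371\right) + 756 = \left(-930 + 23371\right) + 756 = 22441 + 756 = 23197$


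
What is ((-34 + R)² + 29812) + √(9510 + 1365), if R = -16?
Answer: 32312 + 5*√435 ≈ 32416.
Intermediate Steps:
((-34 + R)² + 29812) + √(9510 + 1365) = ((-34 - 16)² + 29812) + √(9510 + 1365) = ((-50)² + 29812) + √10875 = (2500 + 29812) + 5*√435 = 32312 + 5*√435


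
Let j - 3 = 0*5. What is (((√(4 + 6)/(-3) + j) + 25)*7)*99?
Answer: 19404 - 231*√10 ≈ 18674.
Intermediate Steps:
j = 3 (j = 3 + 0*5 = 3 + 0 = 3)
(((√(4 + 6)/(-3) + j) + 25)*7)*99 = (((√(4 + 6)/(-3) + 3) + 25)*7)*99 = (((-√10/3 + 3) + 25)*7)*99 = (((3 - √10/3) + 25)*7)*99 = ((28 - √10/3)*7)*99 = (196 - 7*√10/3)*99 = 19404 - 231*√10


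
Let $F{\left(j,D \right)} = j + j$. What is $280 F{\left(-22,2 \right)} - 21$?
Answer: $-12341$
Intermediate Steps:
$F{\left(j,D \right)} = 2 j$
$280 F{\left(-22,2 \right)} - 21 = 280 \cdot 2 \left(-22\right) - 21 = 280 \left(-44\right) - 21 = -12320 - 21 = -12341$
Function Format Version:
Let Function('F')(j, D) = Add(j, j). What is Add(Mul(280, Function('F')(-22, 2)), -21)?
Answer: -12341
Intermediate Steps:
Function('F')(j, D) = Mul(2, j)
Add(Mul(280, Function('F')(-22, 2)), -21) = Add(Mul(280, Mul(2, -22)), -21) = Add(Mul(280, -44), -21) = Add(-12320, -21) = -12341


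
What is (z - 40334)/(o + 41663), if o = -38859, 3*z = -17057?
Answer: -138059/8412 ≈ -16.412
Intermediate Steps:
z = -17057/3 (z = (1/3)*(-17057) = -17057/3 ≈ -5685.7)
(z - 40334)/(o + 41663) = (-17057/3 - 40334)/(-38859 + 41663) = -138059/3/2804 = -138059/3*1/2804 = -138059/8412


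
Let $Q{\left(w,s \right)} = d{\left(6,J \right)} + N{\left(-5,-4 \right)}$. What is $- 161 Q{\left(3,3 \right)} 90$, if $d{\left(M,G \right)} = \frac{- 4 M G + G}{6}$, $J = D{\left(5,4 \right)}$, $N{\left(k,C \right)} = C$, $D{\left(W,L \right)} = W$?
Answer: $335685$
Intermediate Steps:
$J = 5$
$d{\left(M,G \right)} = \frac{G}{6} - \frac{2 G M}{3}$ ($d{\left(M,G \right)} = \left(- 4 G M + G\right) \frac{1}{6} = \left(G - 4 G M\right) \frac{1}{6} = \frac{G}{6} - \frac{2 G M}{3}$)
$Q{\left(w,s \right)} = - \frac{139}{6}$ ($Q{\left(w,s \right)} = \frac{1}{6} \cdot 5 \left(1 - 24\right) - 4 = \frac{1}{6} \cdot 5 \left(-23\right) - 4 = - \frac{115}{6} - 4 = - \frac{139}{6}$)
$- 161 Q{\left(3,3 \right)} 90 = \left(-161\right) \left(- \frac{139}{6}\right) 90 = \frac{22379}{6} \cdot 90 = 335685$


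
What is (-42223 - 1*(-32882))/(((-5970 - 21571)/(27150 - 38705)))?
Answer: -107935255/27541 ≈ -3919.1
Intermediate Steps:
(-42223 - 1*(-32882))/(((-5970 - 21571)/(27150 - 38705))) = (-42223 + 32882)/((-27541/(-11555))) = -9341/((-27541*(-1/11555))) = -9341/27541/11555 = -9341*11555/27541 = -107935255/27541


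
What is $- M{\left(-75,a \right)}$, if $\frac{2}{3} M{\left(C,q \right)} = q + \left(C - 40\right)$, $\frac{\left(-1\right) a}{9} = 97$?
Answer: $1482$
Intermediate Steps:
$a = -873$ ($a = \left(-9\right) 97 = -873$)
$M{\left(C,q \right)} = -60 + \frac{3 C}{2} + \frac{3 q}{2}$ ($M{\left(C,q \right)} = \frac{3 \left(q + \left(C - 40\right)\right)}{2} = \frac{3 \left(q + \left(-40 + C\right)\right)}{2} = \frac{3 \left(-40 + C + q\right)}{2} = -60 + \frac{3 C}{2} + \frac{3 q}{2}$)
$- M{\left(-75,a \right)} = - (-60 + \frac{3}{2} \left(-75\right) + \frac{3}{2} \left(-873\right)) = - (-60 - \frac{225}{2} - \frac{2619}{2}) = \left(-1\right) \left(-1482\right) = 1482$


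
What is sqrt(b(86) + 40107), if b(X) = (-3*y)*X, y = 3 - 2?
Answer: sqrt(39849) ≈ 199.62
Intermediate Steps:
y = 1
b(X) = -3*X (b(X) = (-3*1)*X = -3*X)
sqrt(b(86) + 40107) = sqrt(-3*86 + 40107) = sqrt(-258 + 40107) = sqrt(39849)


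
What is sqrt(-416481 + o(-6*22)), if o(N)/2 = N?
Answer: 63*I*sqrt(105) ≈ 645.56*I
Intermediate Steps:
o(N) = 2*N
sqrt(-416481 + o(-6*22)) = sqrt(-416481 + 2*(-6*22)) = sqrt(-416481 + 2*(-132)) = sqrt(-416481 - 264) = sqrt(-416745) = 63*I*sqrt(105)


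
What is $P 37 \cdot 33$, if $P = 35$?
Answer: $42735$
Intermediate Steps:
$P 37 \cdot 33 = 35 \cdot 37 \cdot 33 = 1295 \cdot 33 = 42735$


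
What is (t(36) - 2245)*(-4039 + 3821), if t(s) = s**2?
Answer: 206882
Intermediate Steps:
(t(36) - 2245)*(-4039 + 3821) = (36**2 - 2245)*(-4039 + 3821) = (1296 - 2245)*(-218) = -949*(-218) = 206882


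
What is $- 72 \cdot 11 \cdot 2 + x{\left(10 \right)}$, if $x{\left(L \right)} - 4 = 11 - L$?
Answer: $-1579$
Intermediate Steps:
$x{\left(L \right)} = 15 - L$ ($x{\left(L \right)} = 4 - \left(-11 + L\right) = 15 - L$)
$- 72 \cdot 11 \cdot 2 + x{\left(10 \right)} = - 72 \cdot 11 \cdot 2 + \left(15 - 10\right) = \left(-72\right) 22 + \left(15 - 10\right) = -1584 + 5 = -1579$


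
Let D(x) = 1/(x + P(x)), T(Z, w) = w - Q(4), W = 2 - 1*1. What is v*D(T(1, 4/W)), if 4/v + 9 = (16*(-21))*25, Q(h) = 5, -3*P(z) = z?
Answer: 2/2803 ≈ 0.00071352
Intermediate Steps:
P(z) = -z/3
W = 1 (W = 2 - 1 = 1)
T(Z, w) = -5 + w (T(Z, w) = w - 1*5 = w - 5 = -5 + w)
D(x) = 3/(2*x) (D(x) = 1/(x - x/3) = 1/(2*x/3) = 3/(2*x))
v = -4/8409 (v = 4/(-9 + (16*(-21))*25) = 4/(-9 - 336*25) = 4/(-9 - 8400) = 4/(-8409) = 4*(-1/8409) = -4/8409 ≈ -0.00047568)
v*D(T(1, 4/W)) = -2/(2803*(-5 + 4/1)) = -2/(2803*(-5 + 4*1)) = -2/(2803*(-5 + 4)) = -2/(2803*(-1)) = -2*(-1)/2803 = -4/8409*(-3/2) = 2/2803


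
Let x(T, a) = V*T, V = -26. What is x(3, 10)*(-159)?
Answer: 12402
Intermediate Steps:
x(T, a) = -26*T
x(3, 10)*(-159) = -26*3*(-159) = -78*(-159) = 12402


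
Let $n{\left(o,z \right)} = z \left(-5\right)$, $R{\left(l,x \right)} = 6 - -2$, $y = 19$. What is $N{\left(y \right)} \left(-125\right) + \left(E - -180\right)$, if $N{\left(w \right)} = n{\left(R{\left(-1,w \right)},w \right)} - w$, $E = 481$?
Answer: $14911$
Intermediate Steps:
$R{\left(l,x \right)} = 8$ ($R{\left(l,x \right)} = 6 + 2 = 8$)
$n{\left(o,z \right)} = - 5 z$
$N{\left(w \right)} = - 6 w$ ($N{\left(w \right)} = - 5 w - w = - 6 w$)
$N{\left(y \right)} \left(-125\right) + \left(E - -180\right) = \left(-6\right) 19 \left(-125\right) + \left(481 - -180\right) = \left(-114\right) \left(-125\right) + \left(481 + 180\right) = 14250 + 661 = 14911$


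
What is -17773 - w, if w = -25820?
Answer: 8047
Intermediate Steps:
-17773 - w = -17773 - 1*(-25820) = -17773 + 25820 = 8047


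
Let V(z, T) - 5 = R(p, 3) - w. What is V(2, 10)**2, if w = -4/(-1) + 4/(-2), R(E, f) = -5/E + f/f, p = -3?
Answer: 289/9 ≈ 32.111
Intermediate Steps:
R(E, f) = 1 - 5/E (R(E, f) = -5/E + 1 = 1 - 5/E)
w = 2 (w = -4*(-1) + 4*(-1/2) = 4 - 2 = 2)
V(z, T) = 17/3 (V(z, T) = 5 + ((-5 - 3)/(-3) - 1*2) = 5 + (-1/3*(-8) - 2) = 5 + (8/3 - 2) = 5 + 2/3 = 17/3)
V(2, 10)**2 = (17/3)**2 = 289/9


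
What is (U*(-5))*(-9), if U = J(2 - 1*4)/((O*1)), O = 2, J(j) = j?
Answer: -45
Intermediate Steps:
U = -1 (U = (2 - 1*4)/((2*1)) = (2 - 4)/2 = -2*½ = -1)
(U*(-5))*(-9) = -1*(-5)*(-9) = 5*(-9) = -45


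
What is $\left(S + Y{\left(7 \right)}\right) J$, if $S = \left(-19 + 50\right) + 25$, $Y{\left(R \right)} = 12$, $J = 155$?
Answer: $10540$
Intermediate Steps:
$S = 56$ ($S = 31 + 25 = 56$)
$\left(S + Y{\left(7 \right)}\right) J = \left(56 + 12\right) 155 = 68 \cdot 155 = 10540$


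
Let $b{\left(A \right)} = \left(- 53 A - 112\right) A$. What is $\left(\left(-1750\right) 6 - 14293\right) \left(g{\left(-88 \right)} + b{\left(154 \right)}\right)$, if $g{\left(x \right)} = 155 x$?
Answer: $31929317948$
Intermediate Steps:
$b{\left(A \right)} = A \left(-112 - 53 A\right)$ ($b{\left(A \right)} = \left(-112 - 53 A\right) A = A \left(-112 - 53 A\right)$)
$\left(\left(-1750\right) 6 - 14293\right) \left(g{\left(-88 \right)} + b{\left(154 \right)}\right) = \left(\left(-1750\right) 6 - 14293\right) \left(155 \left(-88\right) - 154 \left(112 + 53 \cdot 154\right)\right) = \left(-10500 - 14293\right) \left(-13640 - 154 \left(112 + 8162\right)\right) = - 24793 \left(-13640 - 154 \cdot 8274\right) = - 24793 \left(-13640 - 1274196\right) = \left(-24793\right) \left(-1287836\right) = 31929317948$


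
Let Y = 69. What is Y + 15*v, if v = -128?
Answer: -1851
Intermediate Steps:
Y + 15*v = 69 + 15*(-128) = 69 - 1920 = -1851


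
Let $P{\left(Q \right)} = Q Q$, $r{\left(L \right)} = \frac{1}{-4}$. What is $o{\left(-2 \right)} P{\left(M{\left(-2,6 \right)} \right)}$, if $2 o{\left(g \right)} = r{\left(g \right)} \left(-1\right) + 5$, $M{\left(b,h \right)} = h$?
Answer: $\frac{189}{2} \approx 94.5$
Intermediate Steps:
$r{\left(L \right)} = - \frac{1}{4}$
$o{\left(g \right)} = \frac{21}{8}$ ($o{\left(g \right)} = \frac{\left(- \frac{1}{4}\right) \left(-1\right) + 5}{2} = \frac{\frac{1}{4} + 5}{2} = \frac{1}{2} \cdot \frac{21}{4} = \frac{21}{8}$)
$P{\left(Q \right)} = Q^{2}$
$o{\left(-2 \right)} P{\left(M{\left(-2,6 \right)} \right)} = \frac{21 \cdot 6^{2}}{8} = \frac{21}{8} \cdot 36 = \frac{189}{2}$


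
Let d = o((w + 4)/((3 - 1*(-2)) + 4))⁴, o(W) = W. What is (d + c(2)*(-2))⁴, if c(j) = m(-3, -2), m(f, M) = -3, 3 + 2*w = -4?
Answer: 157386631805880016521601/121439531096594251776 ≈ 1296.0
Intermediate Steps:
w = -7/2 (w = -3/2 + (½)*(-4) = -3/2 - 2 = -7/2 ≈ -3.5000)
c(j) = -3
d = 1/104976 (d = ((-7/2 + 4)/((3 - 1*(-2)) + 4))⁴ = (1/(2*((3 + 2) + 4)))⁴ = (1/(2*(5 + 4)))⁴ = ((½)/9)⁴ = ((½)*(⅑))⁴ = (1/18)⁴ = 1/104976 ≈ 9.5260e-6)
(d + c(2)*(-2))⁴ = (1/104976 - 3*(-2))⁴ = (1/104976 + 6)⁴ = (629857/104976)⁴ = 157386631805880016521601/121439531096594251776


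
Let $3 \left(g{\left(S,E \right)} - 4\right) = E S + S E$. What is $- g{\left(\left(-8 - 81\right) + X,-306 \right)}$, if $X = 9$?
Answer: $-16324$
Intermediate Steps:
$g{\left(S,E \right)} = 4 + \frac{2 E S}{3}$ ($g{\left(S,E \right)} = 4 + \frac{E S + S E}{3} = 4 + \frac{E S + E S}{3} = 4 + \frac{2 E S}{3}$)
$- g{\left(\left(-8 - 81\right) + X,-306 \right)} = - (4 + \frac{2}{3} \left(-306\right) \left(\left(-8 - 81\right) + 9\right)) = - (4 + \frac{2}{3} \left(-306\right) \left(-89 + 9\right)) = - (4 + \frac{2}{3} \left(-306\right) \left(-80\right)) = - (4 + 16320) = \left(-1\right) 16324 = -16324$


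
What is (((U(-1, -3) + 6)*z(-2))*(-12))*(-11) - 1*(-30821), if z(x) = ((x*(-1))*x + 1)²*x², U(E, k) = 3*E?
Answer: 45077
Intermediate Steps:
z(x) = x²*(1 - x²)² (z(x) = ((-x)*x + 1)²*x² = (-x² + 1)²*x² = (1 - x²)²*x² = x²*(1 - x²)²)
(((U(-1, -3) + 6)*z(-2))*(-12))*(-11) - 1*(-30821) = (((3*(-1) + 6)*((-2)²*(-1 + (-2)²)²))*(-12))*(-11) - 1*(-30821) = (((-3 + 6)*(4*(-1 + 4)²))*(-12))*(-11) + 30821 = ((3*(4*3²))*(-12))*(-11) + 30821 = ((3*(4*9))*(-12))*(-11) + 30821 = ((3*36)*(-12))*(-11) + 30821 = (108*(-12))*(-11) + 30821 = -1296*(-11) + 30821 = 14256 + 30821 = 45077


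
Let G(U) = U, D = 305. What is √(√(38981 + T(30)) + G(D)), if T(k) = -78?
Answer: √(305 + √38903) ≈ 22.411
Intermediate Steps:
√(√(38981 + T(30)) + G(D)) = √(√(38981 - 78) + 305) = √(√38903 + 305) = √(305 + √38903)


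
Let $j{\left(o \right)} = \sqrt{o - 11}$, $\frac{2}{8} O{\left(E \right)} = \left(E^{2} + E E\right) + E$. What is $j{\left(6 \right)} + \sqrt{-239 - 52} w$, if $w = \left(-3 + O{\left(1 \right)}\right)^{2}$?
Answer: $i \left(\sqrt{5} + 81 \sqrt{291}\right) \approx 1384.0 i$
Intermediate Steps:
$O{\left(E \right)} = 4 E + 8 E^{2}$ ($O{\left(E \right)} = 4 \left(\left(E^{2} + E E\right) + E\right) = 4 \left(\left(E^{2} + E^{2}\right) + E\right) = 4 \left(2 E^{2} + E\right) = 4 \left(E + 2 E^{2}\right) = 4 E + 8 E^{2}$)
$w = 81$ ($w = \left(-3 + 4 \cdot 1 \left(1 + 2 \cdot 1\right)\right)^{2} = \left(-3 + 4 \cdot 1 \left(1 + 2\right)\right)^{2} = \left(-3 + 4 \cdot 1 \cdot 3\right)^{2} = \left(-3 + 12\right)^{2} = 9^{2} = 81$)
$j{\left(o \right)} = \sqrt{-11 + o}$
$j{\left(6 \right)} + \sqrt{-239 - 52} w = \sqrt{-11 + 6} + \sqrt{-239 - 52} \cdot 81 = \sqrt{-5} + \sqrt{-291} \cdot 81 = i \sqrt{5} + i \sqrt{291} \cdot 81 = i \sqrt{5} + 81 i \sqrt{291}$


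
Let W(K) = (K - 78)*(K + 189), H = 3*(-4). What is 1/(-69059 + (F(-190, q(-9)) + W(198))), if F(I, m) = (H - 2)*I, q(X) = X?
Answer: -1/19959 ≈ -5.0103e-5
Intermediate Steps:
H = -12
F(I, m) = -14*I (F(I, m) = (-12 - 2)*I = -14*I)
W(K) = (-78 + K)*(189 + K)
1/(-69059 + (F(-190, q(-9)) + W(198))) = 1/(-69059 + (-14*(-190) + (-14742 + 198² + 111*198))) = 1/(-69059 + (2660 + (-14742 + 39204 + 21978))) = 1/(-69059 + (2660 + 46440)) = 1/(-69059 + 49100) = 1/(-19959) = -1/19959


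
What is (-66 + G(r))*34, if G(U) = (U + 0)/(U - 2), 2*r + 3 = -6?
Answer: -28866/13 ≈ -2220.5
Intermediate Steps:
r = -9/2 (r = -3/2 + (½)*(-6) = -3/2 - 3 = -9/2 ≈ -4.5000)
G(U) = U/(-2 + U)
(-66 + G(r))*34 = (-66 - 9/(2*(-2 - 9/2)))*34 = (-66 - 9/(2*(-13/2)))*34 = (-66 - 9/2*(-2/13))*34 = (-66 + 9/13)*34 = -849/13*34 = -28866/13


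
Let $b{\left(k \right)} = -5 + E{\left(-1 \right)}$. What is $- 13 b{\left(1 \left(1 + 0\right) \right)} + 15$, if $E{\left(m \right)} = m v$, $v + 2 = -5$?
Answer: $-11$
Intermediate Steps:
$v = -7$ ($v = -2 - 5 = -7$)
$E{\left(m \right)} = - 7 m$ ($E{\left(m \right)} = m \left(-7\right) = - 7 m$)
$b{\left(k \right)} = 2$ ($b{\left(k \right)} = -5 - -7 = -5 + 7 = 2$)
$- 13 b{\left(1 \left(1 + 0\right) \right)} + 15 = \left(-13\right) 2 + 15 = -26 + 15 = -11$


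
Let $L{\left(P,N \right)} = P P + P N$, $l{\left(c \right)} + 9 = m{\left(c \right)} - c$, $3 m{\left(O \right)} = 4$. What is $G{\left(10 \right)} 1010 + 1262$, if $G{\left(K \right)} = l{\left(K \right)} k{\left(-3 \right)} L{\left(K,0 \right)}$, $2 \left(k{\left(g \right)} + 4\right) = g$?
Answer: $\frac{29445286}{3} \approx 9.8151 \cdot 10^{6}$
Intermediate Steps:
$m{\left(O \right)} = \frac{4}{3}$ ($m{\left(O \right)} = \frac{1}{3} \cdot 4 = \frac{4}{3}$)
$k{\left(g \right)} = -4 + \frac{g}{2}$
$l{\left(c \right)} = - \frac{23}{3} - c$ ($l{\left(c \right)} = -9 - \left(- \frac{4}{3} + c\right) = - \frac{23}{3} - c$)
$L{\left(P,N \right)} = P^{2} + N P$
$G{\left(K \right)} = K^{2} \left(\frac{253}{6} + \frac{11 K}{2}\right)$ ($G{\left(K \right)} = \left(- \frac{23}{3} - K\right) \left(-4 + \frac{1}{2} \left(-3\right)\right) K \left(0 + K\right) = \left(- \frac{23}{3} - K\right) \left(-4 - \frac{3}{2}\right) K K = \left(- \frac{23}{3} - K\right) \left(- \frac{11}{2}\right) K^{2} = \left(\frac{253}{6} + \frac{11 K}{2}\right) K^{2} = K^{2} \left(\frac{253}{6} + \frac{11 K}{2}\right)$)
$G{\left(10 \right)} 1010 + 1262 = \frac{11 \cdot 10^{2} \left(23 + 3 \cdot 10\right)}{6} \cdot 1010 + 1262 = \frac{11}{6} \cdot 100 \left(23 + 30\right) 1010 + 1262 = \frac{11}{6} \cdot 100 \cdot 53 \cdot 1010 + 1262 = \frac{29150}{3} \cdot 1010 + 1262 = \frac{29441500}{3} + 1262 = \frac{29445286}{3}$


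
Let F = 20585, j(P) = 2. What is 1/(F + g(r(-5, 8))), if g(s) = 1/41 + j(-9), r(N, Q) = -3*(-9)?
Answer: 41/844068 ≈ 4.8574e-5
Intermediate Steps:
r(N, Q) = 27
g(s) = 83/41 (g(s) = 1/41 + 2 = 83/41)
1/(F + g(r(-5, 8))) = 1/(20585 + 83/41) = 1/(844068/41) = 41/844068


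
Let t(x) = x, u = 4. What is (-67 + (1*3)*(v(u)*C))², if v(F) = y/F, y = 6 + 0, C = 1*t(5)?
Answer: 7921/4 ≈ 1980.3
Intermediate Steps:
C = 5 (C = 1*5 = 5)
y = 6
v(F) = 6/F
(-67 + (1*3)*(v(u)*C))² = (-67 + (1*3)*((6/4)*5))² = (-67 + 3*((6*(¼))*5))² = (-67 + 3*((3/2)*5))² = (-67 + 3*(15/2))² = (-67 + 45/2)² = (-89/2)² = 7921/4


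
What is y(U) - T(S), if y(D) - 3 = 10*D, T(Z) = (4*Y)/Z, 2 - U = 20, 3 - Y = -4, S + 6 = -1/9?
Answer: -9483/55 ≈ -172.42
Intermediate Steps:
S = -55/9 (S = -6 - 1/9 = -6 - 1*⅑ = -6 - ⅑ = -55/9 ≈ -6.1111)
Y = 7 (Y = 3 - 1*(-4) = 3 + 4 = 7)
U = -18 (U = 2 - 1*20 = 2 - 20 = -18)
T(Z) = 28/Z (T(Z) = (4*7)/Z = 28/Z)
y(D) = 3 + 10*D
y(U) - T(S) = (3 + 10*(-18)) - 28/(-55/9) = (3 - 180) - 28*(-9)/55 = -177 - 1*(-252/55) = -177 + 252/55 = -9483/55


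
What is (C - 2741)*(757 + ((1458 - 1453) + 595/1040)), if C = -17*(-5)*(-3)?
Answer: -118802635/52 ≈ -2.2847e+6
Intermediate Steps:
C = -255 (C = 85*(-3) = -255)
(C - 2741)*(757 + ((1458 - 1453) + 595/1040)) = (-255 - 2741)*(757 + ((1458 - 1453) + 595/1040)) = -2996*(757 + (5 + 595*(1/1040))) = -2996*(757 + (5 + 119/208)) = -2996*(757 + 1159/208) = -2996*158615/208 = -118802635/52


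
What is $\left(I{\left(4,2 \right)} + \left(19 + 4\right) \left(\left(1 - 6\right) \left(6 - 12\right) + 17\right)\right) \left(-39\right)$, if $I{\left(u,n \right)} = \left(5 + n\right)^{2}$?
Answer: $-44070$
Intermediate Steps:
$\left(I{\left(4,2 \right)} + \left(19 + 4\right) \left(\left(1 - 6\right) \left(6 - 12\right) + 17\right)\right) \left(-39\right) = \left(\left(5 + 2\right)^{2} + \left(19 + 4\right) \left(\left(1 - 6\right) \left(6 - 12\right) + 17\right)\right) \left(-39\right) = \left(7^{2} + 23 \left(\left(-5\right) \left(-6\right) + 17\right)\right) \left(-39\right) = \left(49 + 23 \left(30 + 17\right)\right) \left(-39\right) = \left(49 + 23 \cdot 47\right) \left(-39\right) = \left(49 + 1081\right) \left(-39\right) = 1130 \left(-39\right) = -44070$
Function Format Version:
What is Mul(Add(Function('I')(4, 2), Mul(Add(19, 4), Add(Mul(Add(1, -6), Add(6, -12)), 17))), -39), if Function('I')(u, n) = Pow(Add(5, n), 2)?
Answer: -44070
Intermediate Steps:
Mul(Add(Function('I')(4, 2), Mul(Add(19, 4), Add(Mul(Add(1, -6), Add(6, -12)), 17))), -39) = Mul(Add(Pow(Add(5, 2), 2), Mul(Add(19, 4), Add(Mul(Add(1, -6), Add(6, -12)), 17))), -39) = Mul(Add(Pow(7, 2), Mul(23, Add(Mul(-5, -6), 17))), -39) = Mul(Add(49, Mul(23, Add(30, 17))), -39) = Mul(Add(49, Mul(23, 47)), -39) = Mul(Add(49, 1081), -39) = Mul(1130, -39) = -44070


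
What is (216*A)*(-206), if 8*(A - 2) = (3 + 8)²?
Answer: -761994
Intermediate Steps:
A = 137/8 (A = 2 + (3 + 8)²/8 = 2 + (⅛)*11² = 2 + (⅛)*121 = 2 + 121/8 = 137/8 ≈ 17.125)
(216*A)*(-206) = (216*(137/8))*(-206) = 3699*(-206) = -761994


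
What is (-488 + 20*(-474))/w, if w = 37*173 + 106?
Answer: -9968/6507 ≈ -1.5319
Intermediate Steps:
w = 6507 (w = 6401 + 106 = 6507)
(-488 + 20*(-474))/w = (-488 + 20*(-474))/6507 = (-488 - 9480)*(1/6507) = -9968*1/6507 = -9968/6507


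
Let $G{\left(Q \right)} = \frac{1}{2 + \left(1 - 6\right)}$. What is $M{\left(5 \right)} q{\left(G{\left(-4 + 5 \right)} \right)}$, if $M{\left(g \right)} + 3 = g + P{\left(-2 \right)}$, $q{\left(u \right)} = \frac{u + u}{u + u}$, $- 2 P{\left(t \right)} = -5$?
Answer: $\frac{9}{2} \approx 4.5$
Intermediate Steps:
$G{\left(Q \right)} = - \frac{1}{3}$ ($G{\left(Q \right)} = \frac{1}{2 + \left(1 - 6\right)} = \frac{1}{2 - 5} = \frac{1}{-3} = - \frac{1}{3}$)
$P{\left(t \right)} = \frac{5}{2}$ ($P{\left(t \right)} = \left(- \frac{1}{2}\right) \left(-5\right) = \frac{5}{2}$)
$q{\left(u \right)} = 1$ ($q{\left(u \right)} = \frac{2 u}{2 u} = 2 u \frac{1}{2 u} = 1$)
$M{\left(g \right)} = - \frac{1}{2} + g$ ($M{\left(g \right)} = -3 + \left(g + \frac{5}{2}\right) = -3 + \left(\frac{5}{2} + g\right) = - \frac{1}{2} + g$)
$M{\left(5 \right)} q{\left(G{\left(-4 + 5 \right)} \right)} = \left(- \frac{1}{2} + 5\right) 1 = \frac{9}{2} \cdot 1 = \frac{9}{2}$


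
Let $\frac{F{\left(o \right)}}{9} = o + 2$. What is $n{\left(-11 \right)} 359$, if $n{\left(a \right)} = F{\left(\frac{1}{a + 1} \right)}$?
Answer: $\frac{61389}{10} \approx 6138.9$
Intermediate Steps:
$F{\left(o \right)} = 18 + 9 o$ ($F{\left(o \right)} = 9 \left(o + 2\right) = 9 \left(2 + o\right) = 18 + 9 o$)
$n{\left(a \right)} = 18 + \frac{9}{1 + a}$ ($n{\left(a \right)} = 18 + \frac{9}{a + 1} = 18 + \frac{9}{1 + a}$)
$n{\left(-11 \right)} 359 = \frac{9 \left(3 + 2 \left(-11\right)\right)}{1 - 11} \cdot 359 = \frac{9 \left(3 - 22\right)}{-10} \cdot 359 = 9 \left(- \frac{1}{10}\right) \left(-19\right) 359 = \frac{171}{10} \cdot 359 = \frac{61389}{10}$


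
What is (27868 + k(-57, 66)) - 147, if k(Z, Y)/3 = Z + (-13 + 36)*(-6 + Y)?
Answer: 31690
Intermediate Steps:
k(Z, Y) = -414 + 3*Z + 69*Y (k(Z, Y) = 3*(Z + (-13 + 36)*(-6 + Y)) = 3*(Z + 23*(-6 + Y)) = 3*(Z + (-138 + 23*Y)) = 3*(-138 + Z + 23*Y) = -414 + 3*Z + 69*Y)
(27868 + k(-57, 66)) - 147 = (27868 + (-414 + 3*(-57) + 69*66)) - 147 = (27868 + (-414 - 171 + 4554)) - 147 = (27868 + 3969) - 147 = 31837 - 147 = 31690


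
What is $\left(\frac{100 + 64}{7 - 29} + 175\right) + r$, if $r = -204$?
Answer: $- \frac{401}{11} \approx -36.455$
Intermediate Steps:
$\left(\frac{100 + 64}{7 - 29} + 175\right) + r = \left(\frac{100 + 64}{7 - 29} + 175\right) - 204 = \left(\frac{164}{-22} + 175\right) - 204 = \left(164 \left(- \frac{1}{22}\right) + 175\right) - 204 = \left(- \frac{82}{11} + 175\right) - 204 = \frac{1843}{11} - 204 = - \frac{401}{11}$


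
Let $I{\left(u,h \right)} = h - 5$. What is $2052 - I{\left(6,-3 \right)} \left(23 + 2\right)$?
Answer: $2252$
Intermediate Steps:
$I{\left(u,h \right)} = -5 + h$ ($I{\left(u,h \right)} = h - 5 = -5 + h$)
$2052 - I{\left(6,-3 \right)} \left(23 + 2\right) = 2052 - \left(-5 - 3\right) \left(23 + 2\right) = 2052 - \left(-8\right) 25 = 2052 - -200 = 2052 + 200 = 2252$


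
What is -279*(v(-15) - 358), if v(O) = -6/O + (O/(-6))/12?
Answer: 3988491/40 ≈ 99712.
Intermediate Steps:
v(O) = -6/O - O/72 (v(O) = -6/O + (O*(-⅙))*(1/12) = -6/O - O/6*(1/12) = -6/O - O/72)
-279*(v(-15) - 358) = -279*((-6/(-15) - 1/72*(-15)) - 358) = -279*((-6*(-1/15) + 5/24) - 358) = -279*((⅖ + 5/24) - 358) = -279*(73/120 - 358) = -279*(-42887/120) = 3988491/40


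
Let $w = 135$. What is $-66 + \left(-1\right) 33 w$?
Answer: $-4521$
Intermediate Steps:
$-66 + \left(-1\right) 33 w = -66 + \left(-1\right) 33 \cdot 135 = -66 - 4455 = -4521$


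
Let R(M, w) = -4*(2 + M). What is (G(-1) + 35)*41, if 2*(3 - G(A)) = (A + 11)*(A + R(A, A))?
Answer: 2583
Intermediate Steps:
R(M, w) = -8 - 4*M
G(A) = 3 - (-8 - 3*A)*(11 + A)/2 (G(A) = 3 - (A + 11)*(A + (-8 - 4*A))/2 = 3 - (11 + A)*(-8 - 3*A)/2 = 3 - (-8 - 3*A)*(11 + A)/2)
(G(-1) + 35)*41 = ((47 + (3/2)*(-1)² + (41/2)*(-1)) + 35)*41 = ((47 + (3/2)*1 - 41/2) + 35)*41 = ((47 + 3/2 - 41/2) + 35)*41 = (28 + 35)*41 = 63*41 = 2583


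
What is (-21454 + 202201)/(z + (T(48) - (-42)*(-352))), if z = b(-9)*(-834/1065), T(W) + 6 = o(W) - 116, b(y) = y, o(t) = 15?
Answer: -9166455/754829 ≈ -12.144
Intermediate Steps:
T(W) = -107 (T(W) = -6 + (15 - 116) = -6 - 101 = -107)
z = 2502/355 (z = -(-7506)/1065 = -9*(-278/355) = 2502/355 ≈ 7.0479)
(-21454 + 202201)/(z + (T(48) - (-42)*(-352))) = (-21454 + 202201)/(2502/355 + (-107 - (-42)*(-352))) = 180747/(2502/355 + (-107 - 1*14784)) = 180747/(2502/355 + (-107 - 14784)) = 180747/(2502/355 - 14891) = 180747/(-5283803/355) = 180747*(-355/5283803) = -9166455/754829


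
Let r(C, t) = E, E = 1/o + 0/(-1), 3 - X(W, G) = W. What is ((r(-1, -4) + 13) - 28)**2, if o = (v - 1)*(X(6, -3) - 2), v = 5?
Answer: 90601/400 ≈ 226.50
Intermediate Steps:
X(W, G) = 3 - W
o = -20 (o = (5 - 1)*((3 - 1*6) - 2) = 4*((3 - 6) - 2) = 4*(-3 - 2) = 4*(-5) = -20)
E = -1/20 (E = 1/(-20) + 0/(-1) = 1*(-1/20) + 0*(-1) = -1/20 + 0 = -1/20 ≈ -0.050000)
r(C, t) = -1/20
((r(-1, -4) + 13) - 28)**2 = ((-1/20 + 13) - 28)**2 = (259/20 - 28)**2 = (-301/20)**2 = 90601/400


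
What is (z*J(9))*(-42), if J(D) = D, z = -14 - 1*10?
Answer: 9072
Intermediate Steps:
z = -24 (z = -14 - 10 = -24)
(z*J(9))*(-42) = -24*9*(-42) = -216*(-42) = 9072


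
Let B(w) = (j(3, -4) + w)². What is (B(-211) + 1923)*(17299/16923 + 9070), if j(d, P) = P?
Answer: 7391146950532/16923 ≈ 4.3675e+8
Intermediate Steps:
B(w) = (-4 + w)²
(B(-211) + 1923)*(17299/16923 + 9070) = ((-4 - 211)² + 1923)*(17299/16923 + 9070) = ((-215)² + 1923)*(17299*(1/16923) + 9070) = (46225 + 1923)*(17299/16923 + 9070) = 48148*(153508909/16923) = 7391146950532/16923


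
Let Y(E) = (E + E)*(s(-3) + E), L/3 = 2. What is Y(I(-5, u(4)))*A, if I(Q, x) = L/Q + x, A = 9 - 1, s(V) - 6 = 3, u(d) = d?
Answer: 13216/25 ≈ 528.64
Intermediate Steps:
L = 6 (L = 3*2 = 6)
s(V) = 9 (s(V) = 6 + 3 = 9)
A = 8
I(Q, x) = x + 6/Q (I(Q, x) = 6/Q + x = x + 6/Q)
Y(E) = 2*E*(9 + E) (Y(E) = (E + E)*(9 + E) = (2*E)*(9 + E) = 2*E*(9 + E))
Y(I(-5, u(4)))*A = (2*(4 + 6/(-5))*(9 + (4 + 6/(-5))))*8 = (2*(4 + 6*(-⅕))*(9 + (4 + 6*(-⅕))))*8 = (2*(4 - 6/5)*(9 + (4 - 6/5)))*8 = (2*(14/5)*(9 + 14/5))*8 = (2*(14/5)*(59/5))*8 = (1652/25)*8 = 13216/25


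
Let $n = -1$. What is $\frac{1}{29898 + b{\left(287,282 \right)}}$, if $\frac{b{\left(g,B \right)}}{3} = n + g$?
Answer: $\frac{1}{30756} \approx 3.2514 \cdot 10^{-5}$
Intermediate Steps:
$b{\left(g,B \right)} = -3 + 3 g$ ($b{\left(g,B \right)} = 3 \left(-1 + g\right) = -3 + 3 g$)
$\frac{1}{29898 + b{\left(287,282 \right)}} = \frac{1}{29898 + \left(-3 + 3 \cdot 287\right)} = \frac{1}{29898 + \left(-3 + 861\right)} = \frac{1}{29898 + 858} = \frac{1}{30756}$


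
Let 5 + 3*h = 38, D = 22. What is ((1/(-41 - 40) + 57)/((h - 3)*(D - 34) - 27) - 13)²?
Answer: 17992198225/99261369 ≈ 181.26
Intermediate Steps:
h = 11 (h = -5/3 + (⅓)*38 = -5/3 + 38/3 = 11)
((1/(-41 - 40) + 57)/((h - 3)*(D - 34) - 27) - 13)² = ((1/(-41 - 40) + 57)/((11 - 3)*(22 - 34) - 27) - 13)² = ((1/(-81) + 57)/(8*(-12) - 27) - 13)² = ((-1/81 + 57)/(-96 - 27) - 13)² = ((4616/81)/(-123) - 13)² = ((4616/81)*(-1/123) - 13)² = (-4616/9963 - 13)² = (-134135/9963)² = 17992198225/99261369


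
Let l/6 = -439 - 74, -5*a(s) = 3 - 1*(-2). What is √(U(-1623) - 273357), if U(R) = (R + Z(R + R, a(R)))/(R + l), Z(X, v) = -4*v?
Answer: I*√6041018348238/4701 ≈ 522.83*I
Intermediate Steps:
a(s) = -1 (a(s) = -(3 - 1*(-2))/5 = -(3 + 2)/5 = -⅕*5 = -1)
l = -3078 (l = 6*(-439 - 74) = 6*(-513) = -3078)
U(R) = (4 + R)/(-3078 + R) (U(R) = (R - 4*(-1))/(R - 3078) = (R + 4)/(-3078 + R) = (4 + R)/(-3078 + R))
√(U(-1623) - 273357) = √((4 - 1623)/(-3078 - 1623) - 273357) = √(-1619/(-4701) - 273357) = √(-1/4701*(-1619) - 273357) = √(1619/4701 - 273357) = √(-1285049638/4701) = I*√6041018348238/4701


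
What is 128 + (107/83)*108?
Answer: 22180/83 ≈ 267.23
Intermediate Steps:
128 + (107/83)*108 = 128 + 11556/83 = 22180/83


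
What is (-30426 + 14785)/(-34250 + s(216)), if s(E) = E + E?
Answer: 15641/33818 ≈ 0.46251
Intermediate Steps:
s(E) = 2*E
(-30426 + 14785)/(-34250 + s(216)) = (-30426 + 14785)/(-34250 + 2*216) = -15641/(-34250 + 432) = -15641/(-33818) = -15641*(-1/33818) = 15641/33818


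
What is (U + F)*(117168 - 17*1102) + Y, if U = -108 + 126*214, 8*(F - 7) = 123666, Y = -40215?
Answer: 8331619415/2 ≈ 4.1658e+9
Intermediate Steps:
F = 61861/4 (F = 7 + (⅛)*123666 = 7 + 61833/4 = 61861/4 ≈ 15465.)
U = 26856 (U = -108 + 26964 = 26856)
(U + F)*(117168 - 17*1102) + Y = (26856 + 61861/4)*(117168 - 17*1102) - 40215 = 169285*(117168 - 18734)/4 - 40215 = (169285/4)*98434 - 40215 = 8331699845/2 - 40215 = 8331619415/2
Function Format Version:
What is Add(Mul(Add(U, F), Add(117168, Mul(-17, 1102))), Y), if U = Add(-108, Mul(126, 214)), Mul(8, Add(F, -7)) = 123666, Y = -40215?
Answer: Rational(8331619415, 2) ≈ 4.1658e+9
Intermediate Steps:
F = Rational(61861, 4) (F = Add(7, Mul(Rational(1, 8), 123666)) = Add(7, Rational(61833, 4)) = Rational(61861, 4) ≈ 15465.)
U = 26856 (U = Add(-108, 26964) = 26856)
Add(Mul(Add(U, F), Add(117168, Mul(-17, 1102))), Y) = Add(Mul(Add(26856, Rational(61861, 4)), Add(117168, Mul(-17, 1102))), -40215) = Add(Mul(Rational(169285, 4), Add(117168, -18734)), -40215) = Add(Mul(Rational(169285, 4), 98434), -40215) = Add(Rational(8331699845, 2), -40215) = Rational(8331619415, 2)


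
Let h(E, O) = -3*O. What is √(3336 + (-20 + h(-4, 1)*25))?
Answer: √3241 ≈ 56.930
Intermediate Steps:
√(3336 + (-20 + h(-4, 1)*25)) = √(3336 + (-20 - 3*1*25)) = √(3336 + (-20 - 3*25)) = √(3336 + (-20 - 75)) = √(3336 - 95) = √3241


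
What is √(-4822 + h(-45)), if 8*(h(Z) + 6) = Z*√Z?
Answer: √(-77248 - 270*I*√5)/4 ≈ 0.27153 - 69.484*I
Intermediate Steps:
h(Z) = -6 + Z^(3/2)/8 (h(Z) = -6 + (Z*√Z)/8 = -6 + Z^(3/2)/8)
√(-4822 + h(-45)) = √(-4822 + (-6 + (-45)^(3/2)/8)) = √(-4822 + (-6 + (-135*I*√5)/8)) = √(-4822 + (-6 - 135*I*√5/8)) = √(-4828 - 135*I*√5/8)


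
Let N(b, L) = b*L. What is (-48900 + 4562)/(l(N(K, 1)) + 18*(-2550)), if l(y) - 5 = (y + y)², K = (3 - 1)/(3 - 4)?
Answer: 44338/45879 ≈ 0.96641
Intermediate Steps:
K = -2 (K = 2/(-1) = 2*(-1) = -2)
N(b, L) = L*b
l(y) = 5 + 4*y² (l(y) = 5 + (y + y)² = 5 + (2*y)² = 5 + 4*y²)
(-48900 + 4562)/(l(N(K, 1)) + 18*(-2550)) = (-48900 + 4562)/((5 + 4*(1*(-2))²) + 18*(-2550)) = -44338/((5 + 4*(-2)²) - 45900) = -44338/((5 + 4*4) - 45900) = -44338/((5 + 16) - 45900) = -44338/(21 - 45900) = -44338/(-45879) = -44338*(-1/45879) = 44338/45879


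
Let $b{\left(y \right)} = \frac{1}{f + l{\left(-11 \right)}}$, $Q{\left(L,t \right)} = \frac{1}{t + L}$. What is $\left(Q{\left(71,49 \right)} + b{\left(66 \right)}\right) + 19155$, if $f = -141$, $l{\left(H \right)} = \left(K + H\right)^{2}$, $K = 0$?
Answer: $\frac{459719}{24} \approx 19155.0$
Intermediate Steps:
$l{\left(H \right)} = H^{2}$ ($l{\left(H \right)} = \left(0 + H\right)^{2} = H^{2}$)
$Q{\left(L,t \right)} = \frac{1}{L + t}$
$b{\left(y \right)} = - \frac{1}{20}$ ($b{\left(y \right)} = \frac{1}{-141 + \left(-11\right)^{2}} = \frac{1}{-141 + 121} = \frac{1}{-20} = - \frac{1}{20}$)
$\left(Q{\left(71,49 \right)} + b{\left(66 \right)}\right) + 19155 = \left(\frac{1}{71 + 49} - \frac{1}{20}\right) + 19155 = \left(\frac{1}{120} - \frac{1}{20}\right) + 19155 = - \frac{1}{24} + 19155 = \frac{459719}{24}$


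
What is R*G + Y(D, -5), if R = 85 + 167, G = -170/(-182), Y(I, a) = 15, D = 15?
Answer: 3255/13 ≈ 250.38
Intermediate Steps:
G = 85/91 (G = -170*(-1/182) = 85/91 ≈ 0.93407)
R = 252
R*G + Y(D, -5) = 252*(85/91) + 15 = 3060/13 + 15 = 3255/13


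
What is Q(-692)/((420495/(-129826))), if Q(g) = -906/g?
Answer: -9801863/24248545 ≈ -0.40422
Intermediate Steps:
Q(-692)/((420495/(-129826))) = (-906/(-692))/((420495/(-129826))) = (-906*(-1/692))/((420495*(-1/129826))) = 453/(346*(-420495/129826)) = (453/346)*(-129826/420495) = -9801863/24248545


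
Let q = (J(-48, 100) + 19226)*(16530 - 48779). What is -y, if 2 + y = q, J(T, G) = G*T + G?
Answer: 468448976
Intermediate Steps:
J(T, G) = G + G*T
q = -468448974 (q = (100*(1 - 48) + 19226)*(16530 - 48779) = (100*(-47) + 19226)*(-32249) = (-4700 + 19226)*(-32249) = 14526*(-32249) = -468448974)
y = -468448976 (y = -2 - 468448974 = -468448976)
-y = -1*(-468448976) = 468448976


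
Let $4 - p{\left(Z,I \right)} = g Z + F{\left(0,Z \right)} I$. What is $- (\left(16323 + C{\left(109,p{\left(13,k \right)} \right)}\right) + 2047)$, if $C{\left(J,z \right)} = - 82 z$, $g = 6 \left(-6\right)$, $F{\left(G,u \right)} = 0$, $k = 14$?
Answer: $20334$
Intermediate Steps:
$g = -36$
$p{\left(Z,I \right)} = 4 + 36 Z$ ($p{\left(Z,I \right)} = 4 - \left(- 36 Z + 0 I\right) = 4 - \left(- 36 Z + 0\right) = 4 - - 36 Z = 4 + 36 Z$)
$- (\left(16323 + C{\left(109,p{\left(13,k \right)} \right)}\right) + 2047) = - (\left(16323 - 82 \left(4 + 36 \cdot 13\right)\right) + 2047) = - (\left(16323 - 82 \left(4 + 468\right)\right) + 2047) = - (\left(16323 - 38704\right) + 2047) = - (-22381 + 2047) = \left(-1\right) \left(-20334\right) = 20334$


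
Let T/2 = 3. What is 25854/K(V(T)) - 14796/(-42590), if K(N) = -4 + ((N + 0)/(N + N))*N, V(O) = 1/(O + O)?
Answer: -2642551902/404605 ≈ -6531.2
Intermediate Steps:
T = 6 (T = 2*3 = 6)
V(O) = 1/(2*O)
K(N) = -4 + N/2 (K(N) = -4 + (N/((2*N)))*N = -4 + (N*(1/(2*N)))*N = -4 + N/2)
25854/K(V(T)) - 14796/(-42590) = 25854/(-4 + ((½)/6)/2) - 14796/(-42590) = 25854/(-4 + ((½)*(⅙))/2) - 14796*(-1/42590) = 25854/(-4 + (½)*(1/12)) + 7398/21295 = 25854/(-4 + 1/24) + 7398/21295 = 25854/(-95/24) + 7398/21295 = 25854*(-24/95) + 7398/21295 = -620496/95 + 7398/21295 = -2642551902/404605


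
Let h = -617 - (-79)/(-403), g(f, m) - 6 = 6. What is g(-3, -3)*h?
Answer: -2984760/403 ≈ -7406.4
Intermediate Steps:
g(f, m) = 12 (g(f, m) = 6 + 6 = 12)
h = -248730/403 (h = -617 - (-79)*(-1)/403 = -617 - 1*79/403 = -617 - 79/403 = -248730/403 ≈ -617.20)
g(-3, -3)*h = 12*(-248730/403) = -2984760/403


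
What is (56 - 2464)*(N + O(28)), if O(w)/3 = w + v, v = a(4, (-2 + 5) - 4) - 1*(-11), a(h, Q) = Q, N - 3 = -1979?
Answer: 4483696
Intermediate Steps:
N = -1976 (N = 3 - 1979 = -1976)
v = 10 (v = ((-2 + 5) - 4) - 1*(-11) = (3 - 4) + 11 = -1 + 11 = 10)
O(w) = 30 + 3*w (O(w) = 3*(w + 10) = 3*(10 + w) = 30 + 3*w)
(56 - 2464)*(N + O(28)) = (56 - 2464)*(-1976 + (30 + 3*28)) = -2408*(-1976 + (30 + 84)) = -2408*(-1976 + 114) = -2408*(-1862) = 4483696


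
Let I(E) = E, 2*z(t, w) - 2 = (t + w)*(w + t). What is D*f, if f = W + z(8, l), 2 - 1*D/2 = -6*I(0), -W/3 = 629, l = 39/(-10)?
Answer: -375519/50 ≈ -7510.4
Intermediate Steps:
l = -39/10 (l = 39*(-⅒) = -39/10 ≈ -3.9000)
z(t, w) = 1 + (t + w)²/2 (z(t, w) = 1 + ((t + w)*(w + t))/2 = 1 + ((t + w)*(t + w))/2 = 1 + (t + w)²/2)
W = -1887 (W = -3*629 = -1887)
D = 4 (D = 4 - (-12)*0 = 4 - 2*0 = 4 + 0 = 4)
f = -375519/200 (f = -1887 + (1 + (8 - 39/10)²/2) = -1887 + (1 + (41/10)²/2) = -1887 + (1 + (½)*(1681/100)) = -1887 + (1 + 1681/200) = -1887 + 1881/200 = -375519/200 ≈ -1877.6)
D*f = 4*(-375519/200) = -375519/50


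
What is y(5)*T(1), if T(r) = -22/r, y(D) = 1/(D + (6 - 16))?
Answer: 22/5 ≈ 4.4000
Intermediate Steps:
y(D) = 1/(-10 + D) (y(D) = 1/(D - 10) = 1/(-10 + D))
y(5)*T(1) = (-22/1)/(-10 + 5) = (-22*1)/(-5) = -⅕*(-22) = 22/5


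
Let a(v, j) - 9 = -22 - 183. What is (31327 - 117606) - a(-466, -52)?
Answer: -86083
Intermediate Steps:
a(v, j) = -196 (a(v, j) = 9 + (-22 - 183) = 9 - 205 = -196)
(31327 - 117606) - a(-466, -52) = (31327 - 117606) - 1*(-196) = -86279 + 196 = -86083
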